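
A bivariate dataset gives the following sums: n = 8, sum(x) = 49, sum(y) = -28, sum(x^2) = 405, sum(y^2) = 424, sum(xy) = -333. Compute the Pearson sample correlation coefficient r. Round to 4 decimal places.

-0.8734

Numerator: nΣxy − (Σx)(Σy) = 8·(-333) − (49)(-28) = -1292
Denominator: √[(nΣx²−(Σx)²)(nΣy²−(Σy)²)]
  nΣx²−(Σx)² = 8·405 − 2401 = 839;  nΣy²−(Σy)² = 8·424 − 784 = 2608
  √(839·2608) = √2188112 = 1479.2268
r = -1292 / 1479.2268 = -0.8734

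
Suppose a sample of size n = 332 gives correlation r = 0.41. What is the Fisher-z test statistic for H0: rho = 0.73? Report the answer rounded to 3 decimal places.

Fisher z: atanh(0.41) = 0.435611, atanh(0.73) = 0.928727
z = (z_r − z_0)·√(n−3) = (0.435611 − 0.928727)·√329 = -0.493116 · 18.138357 = -8.944

-8.944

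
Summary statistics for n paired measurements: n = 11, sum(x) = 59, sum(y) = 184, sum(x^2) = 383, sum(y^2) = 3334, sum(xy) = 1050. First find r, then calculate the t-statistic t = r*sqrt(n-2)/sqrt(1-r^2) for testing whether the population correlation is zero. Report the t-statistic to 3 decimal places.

S_xy = nΣxy − ΣxΣy = 11·1050 − 59·184 = 11550 − 10856 = 694
S_xx = nΣx² − (Σx)² = 11·383 − 59² = 4213 − 3481 = 732
S_yy = nΣy² − (Σy)² = 11·3334 − 184² = 36674 − 33856 = 2818
r = S_xy / √(S_xx·S_yy) = 694 / √(732·2818) = 694 / √2062776 = 694 / 1436.2367 = 0.4832
t = r·√(n−2)/√(1−r²) = 0.4832·√9 / √(1−0.233482) = 1.449600 / 0.875510 = 1.656

1.656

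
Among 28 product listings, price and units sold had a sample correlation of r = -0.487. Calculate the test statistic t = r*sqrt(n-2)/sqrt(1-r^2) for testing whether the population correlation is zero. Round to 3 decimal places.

-2.843

t = r·√(n−2) / √(1−r²) with r = -0.487, n = 28
  = -0.487·√26 / √(1 − 0.237169)
  = -0.487·5.099020 / 0.873402
  = -2.483223 / 0.873402 = -2.843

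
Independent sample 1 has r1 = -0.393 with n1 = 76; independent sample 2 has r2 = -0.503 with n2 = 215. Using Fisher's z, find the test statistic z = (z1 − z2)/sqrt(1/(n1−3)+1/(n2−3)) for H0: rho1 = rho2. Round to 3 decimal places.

Fisher z-transforms: z1 = atanh(-0.393) = -0.415343, z2 = atanh(-0.503) = -0.553314; difference d = 0.137971
Var(d) = 1/73 + 1/212 = 0.0136986 + 0.0047170 = 0.0184156
z = d/√Var(d) = 0.137971 / √0.0184156 = 0.137971 / 0.135704 = 1.017

1.017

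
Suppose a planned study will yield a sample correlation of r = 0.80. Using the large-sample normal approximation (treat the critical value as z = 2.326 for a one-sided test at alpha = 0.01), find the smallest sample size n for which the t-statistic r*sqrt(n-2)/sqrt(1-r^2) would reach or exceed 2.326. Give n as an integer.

Need r·√(n−2)/√(1−r²) ≥ 2.326
√(n−2) ≥ 2.326·√(1−0.6400) / 0.80 = 2.326·0.600000 / 0.80 = 1.7445
n−2 ≥ 3.0433  ⇒  n ≥ 5.0433
Smallest integer n = 6

6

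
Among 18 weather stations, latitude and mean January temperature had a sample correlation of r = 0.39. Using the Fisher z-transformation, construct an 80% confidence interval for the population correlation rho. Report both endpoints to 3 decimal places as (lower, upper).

Fisher z: z_r = atanh(r) = ½·ln((1+0.39)/(1−0.39)) = 0.411800
SE(z) = 1/√(n−3) = 1/√15 = 0.258199
80% ⇒ z* = 1.282; margin = 1.282·0.258199 = 0.331011
CI on z-scale: (0.080789, 0.742811)
Back-transform: tanh(0.080789) = 0.080614, tanh(0.742811) = 0.630840

(0.081, 0.631)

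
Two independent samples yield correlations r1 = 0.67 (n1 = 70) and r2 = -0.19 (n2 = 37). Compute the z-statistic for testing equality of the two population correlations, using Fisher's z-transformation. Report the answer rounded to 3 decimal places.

z1 = atanh(0.67) = 0.810743,  z2 = atanh(-0.19) = -0.192337
SE = √(1/(n1−3) + 1/(n2−3)) = √(1/67 + 1/34) = √(0.0149254 + 0.0294118) = √0.0443372 = 0.210564
z = (z1 − z2)/SE = (0.810743 − (-0.192337)) / 0.210564 = 1.003080 / 0.210564 = 4.764

4.764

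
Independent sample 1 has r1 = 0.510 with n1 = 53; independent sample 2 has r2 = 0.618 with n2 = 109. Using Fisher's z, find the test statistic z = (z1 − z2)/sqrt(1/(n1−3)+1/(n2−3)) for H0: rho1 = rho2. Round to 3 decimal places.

Fisher z-transforms: z1 = atanh(0.510) = 0.562730, z2 = atanh(0.618) = 0.721763; difference d = -0.159033
Var(d) = 1/50 + 1/106 = 0.0200000 + 0.0094340 = 0.0294340
z = d/√Var(d) = -0.159033 / √0.0294340 = -0.159033 / 0.171563 = -0.927

-0.927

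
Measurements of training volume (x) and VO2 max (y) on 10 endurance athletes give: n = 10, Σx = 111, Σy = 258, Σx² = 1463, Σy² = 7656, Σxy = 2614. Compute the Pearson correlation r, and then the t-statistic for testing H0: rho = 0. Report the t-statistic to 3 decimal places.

S_xy = nΣxy − ΣxΣy = 10·2614 − 111·258 = 26140 − 28638 = -2498
S_xx = nΣx² − (Σx)² = 10·1463 − 111² = 14630 − 12321 = 2309
S_yy = nΣy² − (Σy)² = 10·7656 − 258² = 76560 − 66564 = 9996
r = S_xy / √(S_xx·S_yy) = -2498 / √(2309·9996) = -2498 / √23080764 = -2498 / 4804.2444 = -0.5200
t = r·√(n−2)/√(1−r²) = -0.5200·√8 / √(1−0.270400) = -1.470782 / 0.854166 = -1.722

-1.722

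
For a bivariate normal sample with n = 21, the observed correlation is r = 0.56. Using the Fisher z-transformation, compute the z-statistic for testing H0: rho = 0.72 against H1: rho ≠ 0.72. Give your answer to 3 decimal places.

-1.166

Fisher z: atanh(0.56) = 0.632833, atanh(0.72) = 0.907645
z = (z_r − z_0)·√(n−3) = (0.632833 − 0.907645)·√18 = -0.274812 · 4.242641 = -1.166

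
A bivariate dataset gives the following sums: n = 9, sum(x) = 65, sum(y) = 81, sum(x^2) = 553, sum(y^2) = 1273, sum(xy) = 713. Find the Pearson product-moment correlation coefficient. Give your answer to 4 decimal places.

Numerator: nΣxy − (Σx)(Σy) = 9·713 − (65)(81) = 1152
Denominator: √[(nΣx²−(Σx)²)(nΣy²−(Σy)²)]
  nΣx²−(Σx)² = 9·553 − 4225 = 752;  nΣy²−(Σy)² = 9·1273 − 6561 = 4896
  √(752·4896) = √3681792 = 1918.7996
r = 1152 / 1918.7996 = 0.6004

0.6004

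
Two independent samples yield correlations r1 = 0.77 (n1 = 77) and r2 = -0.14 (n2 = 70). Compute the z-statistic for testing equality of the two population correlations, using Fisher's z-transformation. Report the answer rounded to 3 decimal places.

6.886

Fisher z-transforms: z1 = atanh(0.77) = 1.020328, z2 = atanh(-0.14) = -0.140926; difference d = 1.161254
Var(d) = 1/74 + 1/67 = 0.0135135 + 0.0149254 = 0.0284389
z = d/√Var(d) = 1.161254 / √0.0284389 = 1.161254 / 0.168638 = 6.886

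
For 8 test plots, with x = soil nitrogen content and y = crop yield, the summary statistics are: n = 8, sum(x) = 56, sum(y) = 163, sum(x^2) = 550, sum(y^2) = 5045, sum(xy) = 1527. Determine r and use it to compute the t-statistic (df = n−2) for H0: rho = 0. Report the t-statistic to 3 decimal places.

Numerator: nΣxy − (Σx)(Σy) = 8·1527 − (56)(163) = 3088
Denominator: √[(nΣx²−(Σx)²)(nΣy²−(Σy)²)]
  nΣx²−(Σx)² = 8·550 − 3136 = 1264;  nΣy²−(Σy)² = 8·5045 − 26569 = 13791
  √(1264·13791) = √17431824 = 4175.1436
r = 3088 / 4175.1436 = 0.7396
t = r·√(n−2)/√(1−r²) = 0.7396·√6 / √(1−0.547008) = 1.811643 / 0.673047 = 2.692

2.692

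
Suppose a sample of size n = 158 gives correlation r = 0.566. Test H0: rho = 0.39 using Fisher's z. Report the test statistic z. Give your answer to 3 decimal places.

z_r = atanh(0.566) = 0.641618,  z_0 = atanh(0.39) = 0.411800
SE = 1/√(n−3) = 1/√155 = 0.080322
z = (z_r − z_0)/SE = (0.641618 − 0.411800) / 0.080322 = 0.229818 / 0.080322 = 2.861

2.861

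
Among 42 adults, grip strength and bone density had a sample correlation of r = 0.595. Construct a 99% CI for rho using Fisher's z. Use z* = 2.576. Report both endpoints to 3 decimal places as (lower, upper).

Fisher z: z_r = atanh(r) = ½·ln((1+0.595)/(1−0.595)) = 0.685371
SE(z) = 1/√(n−3) = 1/√39 = 0.160128
99% ⇒ z* = 2.576; margin = 2.576·0.160128 = 0.412490
CI on z-scale: (0.272881, 1.097861)
Back-transform: tanh(0.272881) = 0.266304, tanh(1.097861) = 0.799729

(0.266, 0.800)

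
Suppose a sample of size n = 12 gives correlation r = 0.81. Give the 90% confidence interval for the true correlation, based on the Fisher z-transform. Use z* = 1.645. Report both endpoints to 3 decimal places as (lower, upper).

(0.522, 0.932)

Fisher z: z_r = atanh(r) = ½·ln((1+0.81)/(1−0.81)) = 1.127029
SE(z) = 1/√(n−3) = 1/√9 = 0.333333
90% ⇒ z* = 1.645; margin = 1.645·0.333333 = 0.548333
CI on z-scale: (0.578696, 1.675362)
Back-transform: tanh(0.578696) = 0.521717, tanh(1.675362) = 0.932257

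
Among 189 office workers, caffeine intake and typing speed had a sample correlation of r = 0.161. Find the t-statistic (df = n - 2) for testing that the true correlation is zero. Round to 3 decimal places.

t = r·√(n−2) / √(1−r²) with r = 0.161, n = 189
  = 0.161·√187 / √(1 − 0.025921)
  = 0.161·13.674794 / 0.986954
  = 2.201642 / 0.986954 = 2.231

2.231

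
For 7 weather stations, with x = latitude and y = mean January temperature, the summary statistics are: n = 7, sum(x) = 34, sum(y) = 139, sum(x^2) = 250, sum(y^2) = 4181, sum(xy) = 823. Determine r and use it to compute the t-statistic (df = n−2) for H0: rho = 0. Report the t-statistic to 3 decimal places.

1.052

Numerator: nΣxy − (Σx)(Σy) = 7·823 − (34)(139) = 1035
Denominator: √[(nΣx²−(Σx)²)(nΣy²−(Σy)²)]
  nΣx²−(Σx)² = 7·250 − 1156 = 594;  nΣy²−(Σy)² = 7·4181 − 19321 = 9946
  √(594·9946) = √5907924 = 2430.6221
r = 1035 / 2430.6221 = 0.4258
t = r·√(n−2)/√(1−r²) = 0.4258·√5 / √(1−0.181306) = 0.952118 / 0.904817 = 1.052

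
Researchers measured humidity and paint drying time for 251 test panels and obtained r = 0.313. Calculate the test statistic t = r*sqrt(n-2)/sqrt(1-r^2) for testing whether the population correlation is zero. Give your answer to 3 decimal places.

1 − r² = 1 − 0.097969 = 0.902031;  √(1−r²) = 0.949753
√(n−2) = √249 = 15.779734
t = r·√(n−2)/√(1−r²) = 0.313 · 15.779734 / 0.949753 = 5.200

5.200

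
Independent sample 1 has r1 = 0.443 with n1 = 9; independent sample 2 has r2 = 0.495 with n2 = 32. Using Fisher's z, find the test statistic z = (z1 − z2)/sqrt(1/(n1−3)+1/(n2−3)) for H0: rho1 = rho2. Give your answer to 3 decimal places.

-0.149

Fisher z-transforms: z1 = atanh(0.443) = 0.475957, z2 = atanh(0.495) = 0.542662; difference d = -0.066705
Var(d) = 1/6 + 1/29 = 0.1666667 + 0.0344828 = 0.2011495
z = d/√Var(d) = -0.066705 / √0.2011495 = -0.066705 / 0.448497 = -0.149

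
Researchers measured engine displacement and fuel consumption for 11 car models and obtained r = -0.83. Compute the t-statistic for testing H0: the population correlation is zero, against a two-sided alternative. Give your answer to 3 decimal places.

1 − r² = 1 − 0.6889 = 0.3111;  √(1−r²) = 0.557763
√(n−2) = √9 = 3.000000
t = r·√(n−2)/√(1−r²) = -0.83 · 3.000000 / 0.557763 = -4.464

-4.464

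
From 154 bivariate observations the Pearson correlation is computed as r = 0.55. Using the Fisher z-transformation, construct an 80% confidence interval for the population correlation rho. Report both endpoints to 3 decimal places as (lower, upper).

z_r = atanh(0.55) = 0.618381;  SE = 1/√(n−3) = 1/√151 = 0.081379
z-limits: 0.618381 ± 1.282·0.081379 = 0.618381 ± 0.104328 = [0.514053, 0.722709]
ρ-limits: (tanh 0.514053, tanh 0.722709) = (0.473, 0.619)

(0.473, 0.619)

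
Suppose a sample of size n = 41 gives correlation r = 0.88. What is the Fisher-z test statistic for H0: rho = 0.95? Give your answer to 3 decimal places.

-2.811

Fisher z: atanh(0.88) = 1.375768, atanh(0.95) = 1.831781
z = (z_r − z_0)·√(n−3) = (1.375768 − 1.831781)·√38 = -0.456013 · 6.164414 = -2.811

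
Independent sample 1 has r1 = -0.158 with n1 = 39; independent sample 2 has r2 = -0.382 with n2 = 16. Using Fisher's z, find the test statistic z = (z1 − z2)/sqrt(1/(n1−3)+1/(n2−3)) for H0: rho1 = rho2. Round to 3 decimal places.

Fisher z-transforms: z1 = atanh(-0.158) = -0.159335, z2 = atanh(-0.382) = -0.402399; difference d = 0.243064
Var(d) = 1/36 + 1/13 = 0.0277778 + 0.0769231 = 0.1047009
z = d/√Var(d) = 0.243064 / √0.1047009 = 0.243064 / 0.323575 = 0.751

0.751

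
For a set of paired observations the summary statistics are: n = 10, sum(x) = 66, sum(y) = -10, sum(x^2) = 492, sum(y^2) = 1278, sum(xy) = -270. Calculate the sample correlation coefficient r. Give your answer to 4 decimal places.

S_xy = nΣxy − ΣxΣy = 10·(-270) − 66·(-10) = -2700 − (-660) = -2040
S_xx = nΣx² − (Σx)² = 10·492 − 66² = 4920 − 4356 = 564
S_yy = nΣy² − (Σy)² = 10·1278 − (-10)² = 12780 − 100 = 12680
r = S_xy / √(S_xx·S_yy) = -2040 / √(564·12680) = -2040 / √7151520 = -2040 / 2674.2326 = -0.7628

-0.7628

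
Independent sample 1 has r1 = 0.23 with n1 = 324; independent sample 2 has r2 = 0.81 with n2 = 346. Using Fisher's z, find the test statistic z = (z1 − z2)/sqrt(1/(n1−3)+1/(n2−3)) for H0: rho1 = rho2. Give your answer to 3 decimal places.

z1 = atanh(0.23) = 0.234189,  z2 = atanh(0.81) = 1.127029
SE = √(1/(n1−3) + 1/(n2−3)) = √(1/321 + 1/343) = √(0.0031153 + 0.0029155) = √0.0060308 = 0.077658
z = (z1 − z2)/SE = (0.234189 − 1.127029) / 0.077658 = -0.892840 / 0.077658 = -11.497

-11.497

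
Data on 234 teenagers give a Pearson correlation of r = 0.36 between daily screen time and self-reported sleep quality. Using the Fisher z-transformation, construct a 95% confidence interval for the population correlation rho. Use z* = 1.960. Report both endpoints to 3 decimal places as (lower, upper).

Fisher z: z_r = atanh(r) = ½·ln((1+0.36)/(1−0.36)) = 0.376886
SE(z) = 1/√(n−3) = 1/√231 = 0.065795
95% ⇒ z* = 1.960; margin = 1.960·0.065795 = 0.128958
CI on z-scale: (0.247928, 0.505844)
Back-transform: tanh(0.247928) = 0.242970, tanh(0.505844) = 0.466701

(0.243, 0.467)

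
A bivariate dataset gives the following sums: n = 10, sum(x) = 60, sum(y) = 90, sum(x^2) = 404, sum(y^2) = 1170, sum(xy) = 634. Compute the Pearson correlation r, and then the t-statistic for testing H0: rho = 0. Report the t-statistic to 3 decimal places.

Numerator: nΣxy − (Σx)(Σy) = 10·634 − (60)(90) = 940
Denominator: √[(nΣx²−(Σx)²)(nΣy²−(Σy)²)]
  nΣx²−(Σx)² = 10·404 − 3600 = 440;  nΣy²−(Σy)² = 10·1170 − 8100 = 3600
  √(440·3600) = √1584000 = 1258.5706
r = 940 / 1258.5706 = 0.7469
t = r·√(n−2)/√(1−r²) = 0.7469·√8 / √(1−0.557860) = 2.112552 / 0.664936 = 3.177

3.177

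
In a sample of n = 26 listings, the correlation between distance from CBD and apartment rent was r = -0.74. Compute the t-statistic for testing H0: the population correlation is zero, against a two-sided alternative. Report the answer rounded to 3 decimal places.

-5.390

1 − r² = 1 − 0.5476 = 0.4524;  √(1−r²) = 0.672607
√(n−2) = √24 = 4.898979
t = r·√(n−2)/√(1−r²) = -0.74 · 4.898979 / 0.672607 = -5.390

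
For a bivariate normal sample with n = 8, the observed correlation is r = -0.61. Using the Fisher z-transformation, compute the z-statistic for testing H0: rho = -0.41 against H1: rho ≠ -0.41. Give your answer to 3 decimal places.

z_r = atanh(-0.61) = -0.708921,  z_0 = atanh(-0.41) = -0.435611
SE = 1/√(n−3) = 1/√5 = 0.447214
z = (z_r − z_0)/SE = (-0.708921 − (-0.435611)) / 0.447214 = -0.273310 / 0.447214 = -0.611

-0.611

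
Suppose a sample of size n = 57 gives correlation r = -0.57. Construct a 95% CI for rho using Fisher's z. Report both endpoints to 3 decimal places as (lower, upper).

(-0.723, -0.363)

Fisher z: z_r = atanh(r) = ½·ln((1+(-0.57))/(1−(-0.57))) = -0.647523
SE(z) = 1/√(n−3) = 1/√54 = 0.136083
95% ⇒ z* = 1.960; margin = 1.960·0.136083 = 0.266723
CI on z-scale: (-0.914246, -0.380800)
Back-transform: tanh(-0.914246) = -0.723164, tanh(-0.380800) = -0.363402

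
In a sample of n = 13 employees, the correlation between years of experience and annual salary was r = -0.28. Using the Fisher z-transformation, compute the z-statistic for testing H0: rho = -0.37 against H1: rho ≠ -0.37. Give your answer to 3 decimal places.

z_r = atanh(-0.28) = -0.287682,  z_0 = atanh(-0.37) = -0.388423
SE = 1/√(n−3) = 1/√10 = 0.316228
z = (z_r − z_0)/SE = (-0.287682 − (-0.388423)) / 0.316228 = 0.100741 / 0.316228 = 0.319

0.319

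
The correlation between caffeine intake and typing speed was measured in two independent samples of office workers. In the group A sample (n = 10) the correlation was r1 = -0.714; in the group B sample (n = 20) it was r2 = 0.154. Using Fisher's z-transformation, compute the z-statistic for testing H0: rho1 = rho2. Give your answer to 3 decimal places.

-2.339

z1 = atanh(-0.714) = -0.895297,  z2 = atanh(0.154) = 0.155235
SE = √(1/(n1−3) + 1/(n2−3)) = √(1/7 + 1/17) = √(0.1428571 + 0.0588235) = √0.2016806 = 0.449089
z = (z1 − z2)/SE = (-0.895297 − 0.155235) / 0.449089 = -1.050532 / 0.449089 = -2.339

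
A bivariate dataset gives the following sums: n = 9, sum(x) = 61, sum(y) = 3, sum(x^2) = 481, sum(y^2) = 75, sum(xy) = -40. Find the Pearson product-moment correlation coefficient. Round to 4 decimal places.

-0.8533

Numerator: nΣxy − (Σx)(Σy) = 9·(-40) − (61)(3) = -543
Denominator: √[(nΣx²−(Σx)²)(nΣy²−(Σy)²)]
  nΣx²−(Σx)² = 9·481 − 3721 = 608;  nΣy²−(Σy)² = 9·75 − 9 = 666
  √(608·666) = √404928 = 636.3395
r = -543 / 636.3395 = -0.8533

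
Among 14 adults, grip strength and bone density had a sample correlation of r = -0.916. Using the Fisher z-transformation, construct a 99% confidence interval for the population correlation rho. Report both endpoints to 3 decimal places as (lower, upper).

(-0.982, -0.657)

Fisher z: z_r = atanh(r) = ½·ln((1+(-0.916))/(1−(-0.916))) = -1.563589
SE(z) = 1/√(n−3) = 1/√11 = 0.301511
99% ⇒ z* = 2.576; margin = 2.576·0.301511 = 0.776692
CI on z-scale: (-2.340281, -0.786897)
Back-transform: tanh(-2.340281) = -0.981623, tanh(-0.786897) = -0.656648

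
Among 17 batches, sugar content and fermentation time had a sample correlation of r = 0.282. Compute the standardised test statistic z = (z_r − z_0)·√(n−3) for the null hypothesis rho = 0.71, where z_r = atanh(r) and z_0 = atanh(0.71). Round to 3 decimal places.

z_r = atanh(0.282) = 0.289854,  z_0 = atanh(0.71) = 0.887184
SE = 1/√(n−3) = 1/√14 = 0.267261
z = (z_r − z_0)/SE = (0.289854 − 0.887184) / 0.267261 = -0.597330 / 0.267261 = -2.235

-2.235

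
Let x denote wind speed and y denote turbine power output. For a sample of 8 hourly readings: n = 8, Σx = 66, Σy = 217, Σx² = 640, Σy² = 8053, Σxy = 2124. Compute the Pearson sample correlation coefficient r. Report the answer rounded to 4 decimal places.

0.7337

S_xy = nΣxy − ΣxΣy = 8·2124 − 66·217 = 16992 − 14322 = 2670
S_xx = nΣx² − (Σx)² = 8·640 − 66² = 5120 − 4356 = 764
S_yy = nΣy² − (Σy)² = 8·8053 − 217² = 64424 − 47089 = 17335
r = S_xy / √(S_xx·S_yy) = 2670 / √(764·17335) = 2670 / √13243940 = 2670 / 3639.2224 = 0.7337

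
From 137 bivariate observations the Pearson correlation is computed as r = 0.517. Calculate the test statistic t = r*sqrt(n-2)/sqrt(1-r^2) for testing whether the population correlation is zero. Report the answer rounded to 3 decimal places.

t = r·√(n−2) / √(1−r²) with r = 0.517, n = 137
  = 0.517·√135 / √(1 − 0.267289)
  = 0.517·11.618950 / 0.855985
  = 6.006997 / 0.855985 = 7.018

7.018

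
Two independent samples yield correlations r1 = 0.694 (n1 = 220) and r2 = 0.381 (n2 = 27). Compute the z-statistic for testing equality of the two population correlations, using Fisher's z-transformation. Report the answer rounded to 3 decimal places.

Fisher z-transforms: z1 = atanh(0.694) = 0.855631, z2 = atanh(0.381) = 0.401229; difference d = 0.454402
Var(d) = 1/217 + 1/24 = 0.0046083 + 0.0416667 = 0.0462750
z = d/√Var(d) = 0.454402 / √0.0462750 = 0.454402 / 0.215116 = 2.112

2.112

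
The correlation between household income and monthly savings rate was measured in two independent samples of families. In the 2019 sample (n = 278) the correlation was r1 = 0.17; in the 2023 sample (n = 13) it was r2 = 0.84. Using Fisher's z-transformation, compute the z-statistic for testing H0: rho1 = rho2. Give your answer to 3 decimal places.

Fisher z-transforms: z1 = atanh(0.17) = 0.171667, z2 = atanh(0.84) = 1.221174; difference d = -1.049507
Var(d) = 1/275 + 1/10 = 0.0036364 + 0.1000000 = 0.1036364
z = d/√Var(d) = -1.049507 / √0.1036364 = -1.049507 / 0.321926 = -3.260

-3.260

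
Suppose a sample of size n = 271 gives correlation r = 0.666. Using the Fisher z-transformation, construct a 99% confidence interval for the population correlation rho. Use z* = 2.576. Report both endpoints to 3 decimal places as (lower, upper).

Fisher z: z_r = atanh(r) = ½·ln((1+0.666)/(1−0.666)) = 0.803520
SE(z) = 1/√(n−3) = 1/√268 = 0.061085
99% ⇒ z* = 2.576; margin = 2.576·0.061085 = 0.157355
CI on z-scale: (0.646165, 0.960875)
Back-transform: tanh(0.646165) = 0.569083, tanh(0.960875) = 0.744667

(0.569, 0.745)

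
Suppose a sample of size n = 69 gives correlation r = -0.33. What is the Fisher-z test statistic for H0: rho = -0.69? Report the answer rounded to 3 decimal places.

Fisher z: atanh(-0.33) = -0.342828, atanh(-0.69) = -0.847956
z = (z_r − z_0)·√(n−3) = (-0.342828 − (-0.847956))·√66 = 0.505128 · 8.124038 = 4.104

4.104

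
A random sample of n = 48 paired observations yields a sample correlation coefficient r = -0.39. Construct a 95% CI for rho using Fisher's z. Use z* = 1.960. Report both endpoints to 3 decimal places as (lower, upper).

z_r = atanh(-0.39) = -0.411800;  SE = 1/√(n−3) = 1/√45 = 0.149071
z-limits: -0.411800 ± 1.960·0.149071 = -0.411800 ± 0.292179 = [-0.703979, -0.119621]
ρ-limits: (tanh -0.703979, tanh -0.119621) = (-0.607, -0.119)

(-0.607, -0.119)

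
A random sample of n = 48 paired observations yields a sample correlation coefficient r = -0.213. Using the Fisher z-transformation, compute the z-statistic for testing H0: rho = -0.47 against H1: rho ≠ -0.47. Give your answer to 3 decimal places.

1.971

z_r = atanh(-0.213) = -0.216312,  z_0 = atanh(-0.47) = -0.510070
SE = 1/√(n−3) = 1/√45 = 0.149071
z = (z_r − z_0)/SE = (-0.216312 − (-0.510070)) / 0.149071 = 0.293758 / 0.149071 = 1.971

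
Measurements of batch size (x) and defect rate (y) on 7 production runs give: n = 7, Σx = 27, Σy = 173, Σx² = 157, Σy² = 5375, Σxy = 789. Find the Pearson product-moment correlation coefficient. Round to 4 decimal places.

0.5049

S_xy = nΣxy − ΣxΣy = 7·789 − 27·173 = 5523 − 4671 = 852
S_xx = nΣx² − (Σx)² = 7·157 − 27² = 1099 − 729 = 370
S_yy = nΣy² − (Σy)² = 7·5375 − 173² = 37625 − 29929 = 7696
r = S_xy / √(S_xx·S_yy) = 852 / √(370·7696) = 852 / √2847520 = 852 / 1687.4596 = 0.5049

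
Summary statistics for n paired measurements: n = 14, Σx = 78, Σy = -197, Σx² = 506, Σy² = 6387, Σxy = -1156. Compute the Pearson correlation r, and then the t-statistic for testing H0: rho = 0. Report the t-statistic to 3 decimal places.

Numerator: nΣxy − (Σx)(Σy) = 14·(-1156) − (78)(-197) = -818
Denominator: √[(nΣx²−(Σx)²)(nΣy²−(Σy)²)]
  nΣx²−(Σx)² = 14·506 − 6084 = 1000;  nΣy²−(Σy)² = 14·6387 − 38809 = 50609
  √(1000·50609) = √50609000 = 7114.0003
r = -818 / 7114.0003 = -0.1150
t = r·√(n−2)/√(1−r²) = -0.1150·√12 / √(1−0.013225) = -0.398372 / 0.993365 = -0.401

-0.401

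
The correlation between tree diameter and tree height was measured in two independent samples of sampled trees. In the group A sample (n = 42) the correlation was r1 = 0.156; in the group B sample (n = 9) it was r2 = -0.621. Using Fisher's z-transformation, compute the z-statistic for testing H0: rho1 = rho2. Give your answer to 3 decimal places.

Fisher z-transforms: z1 = atanh(0.156) = 0.157284, z2 = atanh(-0.621) = -0.726631; difference d = 0.883915
Var(d) = 1/39 + 1/6 = 0.0256410 + 0.1666667 = 0.1923077
z = d/√Var(d) = 0.883915 / √0.1923077 = 0.883915 / 0.438529 = 2.016

2.016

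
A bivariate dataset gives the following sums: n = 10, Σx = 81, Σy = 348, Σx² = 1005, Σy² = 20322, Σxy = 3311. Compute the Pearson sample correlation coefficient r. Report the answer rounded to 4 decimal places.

0.2908

Numerator: nΣxy − (Σx)(Σy) = 10·3311 − (81)(348) = 4922
Denominator: √[(nΣx²−(Σx)²)(nΣy²−(Σy)²)]
  nΣx²−(Σx)² = 10·1005 − 6561 = 3489;  nΣy²−(Σy)² = 10·20322 − 121104 = 82116
  √(3489·82116) = √286502724 = 16926.3913
r = 4922 / 16926.3913 = 0.2908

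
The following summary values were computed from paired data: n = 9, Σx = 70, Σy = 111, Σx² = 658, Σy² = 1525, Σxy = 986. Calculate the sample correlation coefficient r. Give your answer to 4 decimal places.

S_xy = nΣxy − ΣxΣy = 9·986 − 70·111 = 8874 − 7770 = 1104
S_xx = nΣx² − (Σx)² = 9·658 − 70² = 5922 − 4900 = 1022
S_yy = nΣy² − (Σy)² = 9·1525 − 111² = 13725 − 12321 = 1404
r = S_xy / √(S_xx·S_yy) = 1104 / √(1022·1404) = 1104 / √1434888 = 1104 / 1197.8681 = 0.9216

0.9216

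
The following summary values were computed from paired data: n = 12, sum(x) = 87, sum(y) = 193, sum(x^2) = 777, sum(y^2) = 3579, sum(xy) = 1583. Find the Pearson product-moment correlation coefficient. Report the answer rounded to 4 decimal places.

0.6972

Numerator: nΣxy − (Σx)(Σy) = 12·1583 − (87)(193) = 2205
Denominator: √[(nΣx²−(Σx)²)(nΣy²−(Σy)²)]
  nΣx²−(Σx)² = 12·777 − 7569 = 1755;  nΣy²−(Σy)² = 12·3579 − 37249 = 5699
  √(1755·5699) = √10001745 = 3162.5536
r = 2205 / 3162.5536 = 0.6972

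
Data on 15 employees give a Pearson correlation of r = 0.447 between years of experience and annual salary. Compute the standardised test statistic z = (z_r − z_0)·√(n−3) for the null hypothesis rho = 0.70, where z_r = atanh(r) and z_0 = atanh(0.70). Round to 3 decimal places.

Fisher z: atanh(0.447) = 0.480945, atanh(0.70) = 0.867301
z = (z_r − z_0)·√(n−3) = (0.480945 − 0.867301)·√12 = -0.386356 · 3.464102 = -1.338

-1.338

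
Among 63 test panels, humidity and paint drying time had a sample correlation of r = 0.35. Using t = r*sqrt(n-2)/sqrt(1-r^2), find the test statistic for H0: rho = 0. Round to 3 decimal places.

1 − r² = 1 − 0.1225 = 0.8775;  √(1−r²) = 0.936750
√(n−2) = √61 = 7.810250
t = r·√(n−2)/√(1−r²) = 0.35 · 7.810250 / 0.936750 = 2.918

2.918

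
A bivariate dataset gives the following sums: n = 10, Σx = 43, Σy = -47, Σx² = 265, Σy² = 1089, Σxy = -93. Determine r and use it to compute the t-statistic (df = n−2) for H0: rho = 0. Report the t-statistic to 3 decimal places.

1.285

S_xy = nΣxy − ΣxΣy = 10·(-93) − 43·(-47) = -930 − (-2021) = 1091
S_xx = nΣx² − (Σx)² = 10·265 − 43² = 2650 − 1849 = 801
S_yy = nΣy² − (Σy)² = 10·1089 − (-47)² = 10890 − 2209 = 8681
r = S_xy / √(S_xx·S_yy) = 1091 / √(801·8681) = 1091 / √6953481 = 1091 / 2636.9454 = 0.4137
t = r·√(n−2)/√(1−r²) = 0.4137·√8 / √(1−0.171148) = 1.170120 / 0.910413 = 1.285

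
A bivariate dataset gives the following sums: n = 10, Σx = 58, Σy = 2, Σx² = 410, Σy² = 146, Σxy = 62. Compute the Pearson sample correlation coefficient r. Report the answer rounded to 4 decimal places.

0.4869

Numerator: nΣxy − (Σx)(Σy) = 10·62 − (58)(2) = 504
Denominator: √[(nΣx²−(Σx)²)(nΣy²−(Σy)²)]
  nΣx²−(Σx)² = 10·410 − 3364 = 736;  nΣy²−(Σy)² = 10·146 − 4 = 1456
  √(736·1456) = √1071616 = 1035.1889
r = 504 / 1035.1889 = 0.4869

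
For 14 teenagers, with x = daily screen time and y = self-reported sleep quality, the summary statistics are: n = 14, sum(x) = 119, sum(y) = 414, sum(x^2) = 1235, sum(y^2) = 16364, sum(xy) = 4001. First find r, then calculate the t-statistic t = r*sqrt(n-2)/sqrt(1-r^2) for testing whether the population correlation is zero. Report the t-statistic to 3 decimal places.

Numerator: nΣxy − (Σx)(Σy) = 14·4001 − (119)(414) = 6748
Denominator: √[(nΣx²−(Σx)²)(nΣy²−(Σy)²)]
  nΣx²−(Σx)² = 14·1235 − 14161 = 3129;  nΣy²−(Σy)² = 14·16364 − 171396 = 57700
  √(3129·57700) = √180543300 = 13436.6402
r = 6748 / 13436.6402 = 0.5022
t = r·√(n−2)/√(1−r²) = 0.5022·√12 / √(1−0.252205) = 1.739672 / 0.864751 = 2.012

2.012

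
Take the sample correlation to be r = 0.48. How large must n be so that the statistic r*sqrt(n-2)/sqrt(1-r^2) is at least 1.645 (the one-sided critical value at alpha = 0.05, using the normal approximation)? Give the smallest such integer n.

Need r·√(n−2)/√(1−r²) ≥ 1.645
√(n−2) ≥ 1.645·√(1−0.2304) / 0.48 = 1.645·0.877268 / 0.48 = 3.0065
n−2 ≥ 9.0390  ⇒  n ≥ 11.0390
Smallest integer n = 12

12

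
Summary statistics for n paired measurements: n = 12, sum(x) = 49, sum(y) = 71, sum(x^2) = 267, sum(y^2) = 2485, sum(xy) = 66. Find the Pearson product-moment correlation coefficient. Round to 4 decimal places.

-0.6024

S_xy = nΣxy − ΣxΣy = 12·66 − 49·71 = 792 − 3479 = -2687
S_xx = nΣx² − (Σx)² = 12·267 − 49² = 3204 − 2401 = 803
S_yy = nΣy² − (Σy)² = 12·2485 − 71² = 29820 − 5041 = 24779
r = S_xy / √(S_xx·S_yy) = -2687 / √(803·24779) = -2687 / √19897537 = -2687 / 4460.6655 = -0.6024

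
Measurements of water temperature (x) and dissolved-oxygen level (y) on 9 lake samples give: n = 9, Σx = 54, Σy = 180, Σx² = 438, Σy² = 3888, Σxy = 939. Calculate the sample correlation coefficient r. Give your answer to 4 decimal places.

S_xy = nΣxy − ΣxΣy = 9·939 − 54·180 = 8451 − 9720 = -1269
S_xx = nΣx² − (Σx)² = 9·438 − 54² = 3942 − 2916 = 1026
S_yy = nΣy² − (Σy)² = 9·3888 − 180² = 34992 − 32400 = 2592
r = S_xy / √(S_xx·S_yy) = -1269 / √(1026·2592) = -1269 / √2659392 = -1269 / 1630.7642 = -0.7782

-0.7782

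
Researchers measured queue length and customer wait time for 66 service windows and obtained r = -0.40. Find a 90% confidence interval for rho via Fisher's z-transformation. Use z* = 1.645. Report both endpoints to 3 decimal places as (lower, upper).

(-0.559, -0.213)

z_r = atanh(-0.40) = -0.423649;  SE = 1/√(n−3) = 1/√63 = 0.125988
z-limits: -0.423649 ± 1.645·0.125988 = -0.423649 ± 0.207250 = [-0.630899, -0.216399]
ρ-limits: (tanh -0.630899, tanh -0.216399) = (-0.559, -0.213)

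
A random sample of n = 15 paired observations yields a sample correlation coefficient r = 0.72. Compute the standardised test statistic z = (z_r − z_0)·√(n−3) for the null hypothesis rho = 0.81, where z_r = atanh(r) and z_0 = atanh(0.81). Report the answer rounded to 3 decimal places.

-0.760

z_r = atanh(0.72) = 0.907645,  z_0 = atanh(0.81) = 1.127029
SE = 1/√(n−3) = 1/√12 = 0.288675
z = (z_r − z_0)/SE = (0.907645 − 1.127029) / 0.288675 = -0.219384 / 0.288675 = -0.760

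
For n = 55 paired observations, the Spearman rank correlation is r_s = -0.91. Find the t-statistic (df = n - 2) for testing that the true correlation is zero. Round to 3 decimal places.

t = r_s·√(n−2) / √(1−r_s²) with r_s = -0.91, n = 55
  = -0.91·√53 / √(1 − 0.8281)
  = -0.91·7.280110 / 0.414608
  = -6.624900 / 0.414608 = -15.979

-15.979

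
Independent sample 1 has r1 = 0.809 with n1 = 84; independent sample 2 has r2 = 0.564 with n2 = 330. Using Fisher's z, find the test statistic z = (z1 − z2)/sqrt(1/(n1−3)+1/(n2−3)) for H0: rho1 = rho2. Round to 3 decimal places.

3.911

z1 = atanh(0.809) = 1.124128,  z2 = atanh(0.564) = 0.638680
SE = √(1/(n1−3) + 1/(n2−3)) = √(1/81 + 1/327) = √(0.0123457 + 0.0030581) = √0.0154038 = 0.124112
z = (z1 − z2)/SE = (1.124128 − 0.638680) / 0.124112 = 0.485448 / 0.124112 = 3.911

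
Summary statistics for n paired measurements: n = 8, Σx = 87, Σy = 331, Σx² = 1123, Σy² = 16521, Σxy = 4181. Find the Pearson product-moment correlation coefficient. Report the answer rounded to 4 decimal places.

0.8223

Numerator: nΣxy − (Σx)(Σy) = 8·4181 − (87)(331) = 4651
Denominator: √[(nΣx²−(Σx)²)(nΣy²−(Σy)²)]
  nΣx²−(Σx)² = 8·1123 − 7569 = 1415;  nΣy²−(Σy)² = 8·16521 − 109561 = 22607
  √(1415·22607) = √31988905 = 5655.8735
r = 4651 / 5655.8735 = 0.8223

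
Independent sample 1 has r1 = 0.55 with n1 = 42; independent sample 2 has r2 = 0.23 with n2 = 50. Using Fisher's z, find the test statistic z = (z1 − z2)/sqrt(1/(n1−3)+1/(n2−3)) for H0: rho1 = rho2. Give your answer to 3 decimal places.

z1 = atanh(0.55) = 0.618381,  z2 = atanh(0.23) = 0.234189
SE = √(1/(n1−3) + 1/(n2−3)) = √(1/39 + 1/47) = √(0.0256410 + 0.0212766) = √0.0469176 = 0.216605
z = (z1 − z2)/SE = (0.618381 − 0.234189) / 0.216605 = 0.384192 / 0.216605 = 1.774

1.774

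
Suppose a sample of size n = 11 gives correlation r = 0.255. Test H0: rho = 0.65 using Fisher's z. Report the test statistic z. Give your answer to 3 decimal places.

Fisher z: atanh(0.255) = 0.260753, atanh(0.65) = 0.775299
z = (z_r − z_0)·√(n−3) = (0.260753 − 0.775299)·√8 = -0.514546 · 2.828427 = -1.455

-1.455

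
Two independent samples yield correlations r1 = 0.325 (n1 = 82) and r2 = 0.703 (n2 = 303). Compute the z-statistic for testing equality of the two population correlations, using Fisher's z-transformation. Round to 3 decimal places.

z1 = atanh(0.325) = 0.337228,  z2 = atanh(0.703) = 0.873207
SE = √(1/(n1−3) + 1/(n2−3)) = √(1/79 + 1/300) = √(0.0126582 + 0.0033333) = √0.0159915 = 0.126458
z = (z1 − z2)/SE = (0.337228 − 0.873207) / 0.126458 = -0.535979 / 0.126458 = -4.238

-4.238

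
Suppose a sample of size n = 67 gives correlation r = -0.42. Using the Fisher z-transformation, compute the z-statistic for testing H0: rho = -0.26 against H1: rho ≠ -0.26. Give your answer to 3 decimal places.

-1.453

Fisher z: atanh(-0.42) = -0.447692, atanh(-0.26) = -0.266108
z = (z_r − z_0)·√(n−3) = (-0.447692 − (-0.266108))·√64 = -0.181584 · 8.000000 = -1.453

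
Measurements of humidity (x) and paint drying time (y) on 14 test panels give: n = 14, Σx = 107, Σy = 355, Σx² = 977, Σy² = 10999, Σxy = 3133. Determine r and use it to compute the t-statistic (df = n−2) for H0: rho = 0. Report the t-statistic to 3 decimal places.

3.862

Numerator: nΣxy − (Σx)(Σy) = 14·3133 − (107)(355) = 5877
Denominator: √[(nΣx²−(Σx)²)(nΣy²−(Σy)²)]
  nΣx²−(Σx)² = 14·977 − 11449 = 2229;  nΣy²−(Σy)² = 14·10999 − 126025 = 27961
  √(2229·27961) = √62325069 = 7894.6228
r = 5877 / 7894.6228 = 0.7444
t = r·√(n−2)/√(1−r²) = 0.7444·√12 / √(1−0.554131) = 2.578677 / 0.667734 = 3.862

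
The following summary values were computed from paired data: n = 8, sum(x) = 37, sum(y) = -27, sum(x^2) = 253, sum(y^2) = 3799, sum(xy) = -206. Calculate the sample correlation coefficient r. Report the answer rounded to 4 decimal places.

S_xy = nΣxy − ΣxΣy = 8·(-206) − 37·(-27) = -1648 − (-999) = -649
S_xx = nΣx² − (Σx)² = 8·253 − 37² = 2024 − 1369 = 655
S_yy = nΣy² − (Σy)² = 8·3799 − (-27)² = 30392 − 729 = 29663
r = S_xy / √(S_xx·S_yy) = -649 / √(655·29663) = -649 / √19429265 = -649 / 4407.8640 = -0.1472

-0.1472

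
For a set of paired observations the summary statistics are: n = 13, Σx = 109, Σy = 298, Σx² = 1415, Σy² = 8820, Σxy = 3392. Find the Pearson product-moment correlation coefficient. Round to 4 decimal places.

Numerator: nΣxy − (Σx)(Σy) = 13·3392 − (109)(298) = 11614
Denominator: √[(nΣx²−(Σx)²)(nΣy²−(Σy)²)]
  nΣx²−(Σx)² = 13·1415 − 11881 = 6514;  nΣy²−(Σy)² = 13·8820 − 88804 = 25856
  √(6514·25856) = √168425984 = 12977.9037
r = 11614 / 12977.9037 = 0.8949

0.8949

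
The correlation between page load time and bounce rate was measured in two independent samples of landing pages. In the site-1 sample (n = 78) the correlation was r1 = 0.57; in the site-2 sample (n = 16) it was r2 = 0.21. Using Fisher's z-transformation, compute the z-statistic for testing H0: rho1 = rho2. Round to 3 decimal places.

Fisher z-transforms: z1 = atanh(0.57) = 0.647523, z2 = atanh(0.21) = 0.213171; difference d = 0.434352
Var(d) = 1/75 + 1/13 = 0.0133333 + 0.0769231 = 0.0902564
z = d/√Var(d) = 0.434352 / √0.0902564 = 0.434352 / 0.300427 = 1.446

1.446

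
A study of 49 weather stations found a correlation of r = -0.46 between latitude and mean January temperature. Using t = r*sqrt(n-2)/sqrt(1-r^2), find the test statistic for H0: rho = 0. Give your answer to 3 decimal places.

-3.552

1 − r² = 1 − 0.2116 = 0.7884;  √(1−r²) = 0.887919
√(n−2) = √47 = 6.855655
t = r·√(n−2)/√(1−r²) = -0.46 · 6.855655 / 0.887919 = -3.552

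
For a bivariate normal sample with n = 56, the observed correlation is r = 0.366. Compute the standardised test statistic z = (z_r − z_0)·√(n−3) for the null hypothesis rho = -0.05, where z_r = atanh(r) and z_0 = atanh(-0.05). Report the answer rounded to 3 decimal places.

3.158

Fisher z: atanh(0.366) = 0.383797, atanh(-0.05) = -0.050042
z = (z_r − z_0)·√(n−3) = (0.383797 − (-0.050042))·√53 = 0.433839 · 7.280110 = 3.158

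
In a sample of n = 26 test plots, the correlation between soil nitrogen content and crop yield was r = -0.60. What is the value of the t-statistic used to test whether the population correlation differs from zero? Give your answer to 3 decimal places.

t = r·√(n−2) / √(1−r²) with r = -0.60, n = 26
  = -0.60·√24 / √(1 − 0.3600)
  = -0.60·4.898979 / 0.800000
  = -2.939387 / 0.800000 = -3.674

-3.674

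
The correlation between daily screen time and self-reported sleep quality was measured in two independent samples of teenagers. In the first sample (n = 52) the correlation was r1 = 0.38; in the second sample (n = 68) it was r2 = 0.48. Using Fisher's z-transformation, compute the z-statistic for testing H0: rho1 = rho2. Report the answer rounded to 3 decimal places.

-0.650

Fisher z-transforms: z1 = atanh(0.38) = 0.400060, z2 = atanh(0.48) = 0.522984; difference d = -0.122924
Var(d) = 1/49 + 1/65 = 0.0204082 + 0.0153846 = 0.0357928
z = d/√Var(d) = -0.122924 / √0.0357928 = -0.122924 / 0.189190 = -0.650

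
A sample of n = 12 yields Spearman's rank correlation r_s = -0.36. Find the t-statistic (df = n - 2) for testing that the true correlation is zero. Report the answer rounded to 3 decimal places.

1 − r_s² = 1 − 0.1296 = 0.8704;  √(1−r_s²) = 0.932952
√(n−2) = √10 = 3.162278
t = r_s·√(n−2)/√(1−r_s²) = -0.36 · 3.162278 / 0.932952 = -1.220

-1.220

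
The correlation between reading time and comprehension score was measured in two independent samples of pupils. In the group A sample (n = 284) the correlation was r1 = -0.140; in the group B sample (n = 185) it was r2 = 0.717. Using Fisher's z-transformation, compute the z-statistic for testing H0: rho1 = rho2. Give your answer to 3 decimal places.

-10.955

Fisher z-transforms: z1 = atanh(-0.140) = -0.140926, z2 = atanh(0.717) = 0.901443; difference d = -1.042369
Var(d) = 1/281 + 1/182 = 0.0035587 + 0.0054945 = 0.0090532
z = d/√Var(d) = -1.042369 / √0.0090532 = -1.042369 / 0.095148 = -10.955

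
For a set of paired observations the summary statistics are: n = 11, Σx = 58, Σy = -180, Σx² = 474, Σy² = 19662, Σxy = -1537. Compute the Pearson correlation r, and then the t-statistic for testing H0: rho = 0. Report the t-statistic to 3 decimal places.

-1.123

S_xy = nΣxy − ΣxΣy = 11·(-1537) − 58·(-180) = -16907 − (-10440) = -6467
S_xx = nΣx² − (Σx)² = 11·474 − 58² = 5214 − 3364 = 1850
S_yy = nΣy² − (Σy)² = 11·19662 − (-180)² = 216282 − 32400 = 183882
r = S_xy / √(S_xx·S_yy) = -6467 / √(1850·183882) = -6467 / √340181700 = -6467 / 18444.0153 = -0.3506
t = r·√(n−2)/√(1−r²) = -0.3506·√9 / √(1−0.122920) = -1.051800 / 0.936525 = -1.123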